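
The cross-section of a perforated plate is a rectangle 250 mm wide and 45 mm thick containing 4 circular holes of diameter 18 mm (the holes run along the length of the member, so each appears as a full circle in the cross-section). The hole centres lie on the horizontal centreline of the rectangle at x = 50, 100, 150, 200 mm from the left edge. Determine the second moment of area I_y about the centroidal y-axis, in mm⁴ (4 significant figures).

Split into non-overlapping primitives; take the origin at the lower-left of the bounding box.
Plate: 250 × 45, A = 11 250 mm², x = 125 mm, Ī = 58 593 750 mm⁴.
Hole 1 (subtracted): ⌀18, A = 254.469 mm², x = 50 mm, Ī = 5 153 mm⁴.
Hole 2 (subtracted): ⌀18, A = 254.469 mm², x = 100 mm, Ī = 5 153 mm⁴.
Hole 3 (subtracted): ⌀18, A = 254.469 mm², x = 150 mm, Ī = 5 153 mm⁴.
Hole 4 (subtracted): ⌀18, A = 254.469 mm², x = 200 mm, Ī = 5 153 mm⁴.
By symmetry the centroid is at mid-width, x̄ = 125 mm.
Transfer each piece to the centroidal y-axis using Ī + A·d² with d = x − 125:
  plate: d = 0 mm → contributes +58 593 750 mm⁴
  hole 1: d = -75 mm → contributes −1 436 541 mm⁴
  hole 2: d = -25 mm → contributes −164 196 mm⁴
  hole 3: d = 25 mm → contributes −164 196 mm⁴
  hole 4: d = 75 mm → contributes −1 436 541 mm⁴
Total I = 55 392 275 mm⁴.

I_y ≈ 5.539 × 10⁷ mm⁴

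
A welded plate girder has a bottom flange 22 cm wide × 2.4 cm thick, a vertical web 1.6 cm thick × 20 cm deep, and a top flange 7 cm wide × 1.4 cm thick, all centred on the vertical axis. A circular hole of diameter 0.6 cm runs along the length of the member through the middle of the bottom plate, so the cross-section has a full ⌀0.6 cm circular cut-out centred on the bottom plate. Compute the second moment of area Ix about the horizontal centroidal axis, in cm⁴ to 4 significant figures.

Decompose the section into non-overlapping parts with the origin at the bottom-left of its bounding rectangle.
Bottom plate: 22 × 2.4, A = 52.8 cm², y = 1.2 cm, Ī = 25.344 cm⁴.
Web plate: 1.6 × 20, A = 32 cm², y = 12.4 cm, Ī = 1066.67 cm⁴.
Top plate: 7 × 1.4, A = 9.8 cm², y = 23.1 cm, Ī = 1.60067 cm⁴.
Hole (subtracted): ⌀0.6, A = 0.282743 cm², y = 1.2 cm, Ī = 0.00636173 cm⁴.
Centroid: ȳ = ΣA·y / ΣA = 7.27545 cm.
Transfer each piece to the horizontal centroidal axis using Ī + A·d² with d = y − 7.27545:
  bottom plate: d = -6.07545 cm → contributes +1974.25 cm⁴
  web plate: d = 5.12455 cm → contributes +1907.02 cm⁴
  top plate: d = 15.8245 cm → contributes +2455.68 cm⁴
  hole: d = -6.07545 cm → contributes −10.4427 cm⁴
Total I = 6326.51 cm⁴.

Ix ≈ 6327 cm⁴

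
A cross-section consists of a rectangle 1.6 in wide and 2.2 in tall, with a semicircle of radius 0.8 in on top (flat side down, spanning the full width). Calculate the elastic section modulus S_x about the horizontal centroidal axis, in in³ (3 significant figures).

S_x ≈ 1.95 in³

Decompose the section into non-overlapping parts with the origin at the bottom-left of its bounding rectangle.
Rectangular body: 1.6 × 2.2, A = 3.52 in², y = 1.1 in, Ī = 1.4197 in⁴.
Semicircular cap: semicircle r = 0.8, A = 1.0053 in², y = 2.5395 in, Ī = 0.044956 in⁴.
Centroid: ȳ = ΣA·y / ΣA = 1.4198 in.
Transfer each piece to the horizontal centroidal axis using Ī + A·d² with d = y − 1.4198:
  rectangular body: d = -0.3198 in → contributes +1.7797 in⁴
  semicircular cap: d = 1.1197 in → contributes +1.3054 in⁴
Total I = 3.0851 in⁴.
Extreme fibre distance c = 1.5802 in; S = I/c = 1.9524 in³.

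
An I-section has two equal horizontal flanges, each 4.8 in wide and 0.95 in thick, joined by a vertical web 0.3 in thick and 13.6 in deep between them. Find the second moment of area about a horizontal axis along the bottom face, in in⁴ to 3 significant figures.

Split into non-overlapping primitives; take the origin at the lower-left of the bounding box.
Bottom flange: 4.8 × 0.95, A = 4.56 in², y = 0.475 in, Ī = 0.34295 in⁴.
Web: 0.3 × 13.6, A = 4.08 in², y = 7.75 in, Ī = 62.886 in⁴.
Top flange: 4.8 × 0.95, A = 4.56 in², y = 15.025 in, Ī = 0.34295 in⁴.
Transfer each piece to the base of the section using Ī + A·d² with d = y − 0:
  bottom flange: d = 0.475 in → contributes +1.3718 in⁴
  web: d = 7.75 in → contributes +307.94 in⁴
  top flange: d = 15.025 in → contributes +1029.8 in⁴
Total I = 1339.1 in⁴.

I_base ≈ 1340 in⁴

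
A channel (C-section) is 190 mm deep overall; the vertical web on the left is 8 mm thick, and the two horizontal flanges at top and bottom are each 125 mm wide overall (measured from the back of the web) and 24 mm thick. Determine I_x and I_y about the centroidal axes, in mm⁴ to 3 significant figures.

Decompose the section into non-overlapping parts with the origin at the bottom-left of its bounding rectangle.
Web: 8 × 190, A = 1 520 mm², y = 95 mm, Ī = 4 572 667 mm⁴.
Top flange (beyond web): 117 × 24, A = 2 808 mm², y = 178 mm, Ī = 134 784 mm⁴.
Bottom flange (beyond web): 117 × 24, A = 2 808 mm², y = 12 mm, Ī = 134 784 mm⁴.
By symmetry the centroid is at mid-height, ȳ = 95 mm.
Transfer each piece to the centroidal x-axis using Ī + A·d² with d = y − 95:
  web: d = 0 mm → contributes +4 572 667 mm⁴
  top flange (beyond web): d = 83 mm → contributes +19 479 096 mm⁴
  bottom flange (beyond web): d = -83 mm → contributes +19 479 096 mm⁴
Total I = 43 530 859 mm⁴.
For the y-axis: x̄ = 53.187 mm.
Repeating about the centroidal y-axis gives I_y = 11 087 345 mm⁴.

I_x ≈ 4.35 × 10⁷ mm⁴, I_y ≈ 1.11 × 10⁷ mm⁴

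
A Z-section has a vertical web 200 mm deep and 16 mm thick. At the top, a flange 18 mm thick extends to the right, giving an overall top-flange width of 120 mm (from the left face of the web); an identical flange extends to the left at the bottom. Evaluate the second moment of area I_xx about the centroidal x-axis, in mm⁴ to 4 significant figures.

I_xx ≈ 4.177 × 10⁷ mm⁴

Treat the section as a set of non-overlapping primitives; coordinates are from the bounding-box lower-left.
Web: 16 × 200, A = 3 200 mm², y = 100 mm, Ī = 10 666 667 mm⁴.
Top flange (beyond web): 104 × 18, A = 1 872 mm², y = 191 mm, Ī = 50 544 mm⁴.
Bottom flange (beyond web): 104 × 18, A = 1 872 mm², y = 9 mm, Ī = 50 544 mm⁴.
Centroid: ȳ = ΣA·y / ΣA = 100 mm.
Transfer each piece to the centroidal x-axis using Ī + A·d² with d = y − 100:
  web: d = 0 mm → contributes +10 666 667 mm⁴
  top flange (beyond web): d = 91 mm → contributes +15 552 576 mm⁴
  bottom flange (beyond web): d = -91 mm → contributes +15 552 576 mm⁴
Total I = 41 771 819 mm⁴.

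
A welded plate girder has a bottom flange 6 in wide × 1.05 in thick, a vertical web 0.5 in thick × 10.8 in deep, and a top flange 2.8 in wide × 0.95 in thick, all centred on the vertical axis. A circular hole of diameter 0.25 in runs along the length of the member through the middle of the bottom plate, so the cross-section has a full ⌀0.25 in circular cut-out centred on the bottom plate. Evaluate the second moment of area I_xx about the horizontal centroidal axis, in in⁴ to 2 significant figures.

I_xx ≈ 330 in⁴

Split into non-overlapping primitives; take the origin at the lower-left of the bounding box.
Bottom plate: 6 × 1.05, A = 6.3 in², y = 0.525 in, Ī = 0.5788 in⁴.
Web plate: 0.5 × 10.8, A = 5.4 in², y = 6.45 in, Ī = 52.49 in⁴.
Top plate: 2.8 × 0.95, A = 2.66 in², y = 12.33 in, Ī = 0.2001 in⁴.
Hole (subtracted): ⌀0.25, A = 0.04909 in², y = 0.525 in, Ī = 0.0001917 in⁴.
Centroid: ȳ = ΣA·y / ΣA = 4.954 in.
Transfer each piece to the horizontal centroidal axis using Ī + A·d² with d = y − 4.954:
  bottom plate: d = -4.429 in → contributes +124.2 in⁴
  web plate: d = 1.496 in → contributes +64.57 in⁴
  top plate: d = 7.371 in → contributes +144.7 in⁴
  hole: d = -4.429 in → contributes −0.9631 in⁴
Total I = 332.5 in⁴.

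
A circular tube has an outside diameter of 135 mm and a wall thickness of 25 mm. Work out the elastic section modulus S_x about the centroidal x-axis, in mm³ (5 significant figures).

Break the section into simple shapes (no overlaps), measuring from the bottom-left corner of the bounding box.
Outer circle: ⌀135, A = 14313.88 mm², y = 67.5 mm, Ī = 16 304 406 mm⁴.
Bore (subtracted): ⌀85, A = 5674.502 mm², y = 67.5 mm, Ī = 2 562 392 mm⁴.
By symmetry the centroid is at mid-height, ȳ = 67.5 mm.
All pieces are centred on the centroidal x-axis, so I = ΣĪ (holes subtracted) = 13 742 013 mm⁴.
Extreme fibre distance c = 67.5 mm; S = I/c = 203585.4 mm³.

S_x ≈ 2.0359 × 10⁵ mm³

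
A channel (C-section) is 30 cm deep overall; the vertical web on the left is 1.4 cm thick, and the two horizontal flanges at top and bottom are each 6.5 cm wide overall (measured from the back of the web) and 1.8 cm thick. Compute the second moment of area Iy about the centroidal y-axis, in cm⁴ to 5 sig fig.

Iy ≈ 181.59 cm⁴

Split into non-overlapping primitives; take the origin at the lower-left of the bounding box.
Web: 1.4 × 30, A = 42 cm², x = 0.7 cm, Ī = 6.86 cm⁴.
Top flange (beyond web): 5.1 × 1.8, A = 9.18 cm², x = 3.95 cm, Ī = 19.89765 cm⁴.
Bottom flange (beyond web): 5.1 × 1.8, A = 9.18 cm², x = 3.95 cm, Ī = 19.89765 cm⁴.
Centroid: x̄ = ΣA·x / ΣA = 1.688569 cm.
Transfer each piece to the centroidal y-axis using Ī + A·d² with d = x − 1.688569:
  web: d = -0.9885686 cm → contributes +47.90525 cm⁴
  top flange (beyond web): d = 2.261431 cm → contributes +66.84483 cm⁴
  bottom flange (beyond web): d = 2.261431 cm → contributes +66.84483 cm⁴
Total I = 181.5949 cm⁴.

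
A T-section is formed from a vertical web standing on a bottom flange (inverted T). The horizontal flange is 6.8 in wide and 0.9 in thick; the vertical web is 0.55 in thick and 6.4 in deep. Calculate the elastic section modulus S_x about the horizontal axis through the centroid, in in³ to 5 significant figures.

S_x ≈ 7.6487 in³

Decompose the section into non-overlapping parts with the origin at the bottom-left of its bounding rectangle.
Flange: 6.8 × 0.9, A = 6.12 in², y = 0.45 in, Ī = 0.4131 in⁴.
Web: 0.55 × 6.4, A = 3.52 in², y = 4.1 in, Ī = 12.01493 in⁴.
Centroid: ȳ = ΣA·y / ΣA = 1.78278 in.
Transfer each piece to the horizontal axis through the centroid using Ī + A·d² with d = y − 1.78278:
  flange: d = -1.33278 in → contributes +11.28407 in⁴
  web: d = 2.31722 in → contributes +30.9156 in⁴
Total I = 42.19967 in⁴.
Extreme fibre distance c = 5.51722 in; S = I/c = 7.648721 in³.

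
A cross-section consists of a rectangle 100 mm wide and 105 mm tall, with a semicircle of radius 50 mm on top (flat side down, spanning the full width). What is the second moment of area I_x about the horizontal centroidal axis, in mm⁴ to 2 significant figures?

I_x ≈ 2.6 × 10⁷ mm⁴

Break the section into simple shapes (no overlaps), measuring from the bottom-left corner of the bounding box.
Rectangular body: 100 × 105, A = 10 500 mm², y = 52.5 mm, Ī = 9 646 875 mm⁴.
Semicircular cap: semicircle r = 50, A = 3 927 mm², y = 126.2 mm, Ī = 685 981 mm⁴.
Centroid: ȳ = ΣA·y / ΣA = 72.57 mm.
Transfer each piece to the horizontal centroidal axis using Ī + A·d² with d = y − 72.57:
  rectangular body: d = -20.07 mm → contributes +13 874 885 mm⁴
  semicircular cap: d = 53.65 mm → contributes +11 990 846 mm⁴
Total I = 25 865 731 mm⁴.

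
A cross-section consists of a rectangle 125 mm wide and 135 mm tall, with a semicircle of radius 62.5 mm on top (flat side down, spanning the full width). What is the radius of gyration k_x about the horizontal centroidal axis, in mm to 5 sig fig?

k_x ≈ 53.994 mm

Treat the section as a set of non-overlapping primitives; coordinates are from the bounding-box lower-left.
Rectangular body: 125 × 135, A = 16 875 mm², y = 67.5 mm, Ī = 25 628 906 mm⁴.
Semicircular cap: semicircle r = 62.5, A = 6135.923 mm², y = 161.5258 mm, Ī = 1 674 758 mm⁴.
Centroid: ȳ = ΣA·y / ΣA = 92.57223 mm.
Transfer each piece to the horizontal centroidal axis using Ī + A·d² with d = y − 92.57223:
  rectangular body: d = -25.07223 mm → contributes +36 236 816 mm⁴
  semicircular cap: d = 68.95359 mm → contributes +30 848 604 mm⁴
Total I = 67 085 420 mm⁴.
Radius of gyration: k = √(I/A) = √(67 085 420 / 23010.92) = 53.99419 mm.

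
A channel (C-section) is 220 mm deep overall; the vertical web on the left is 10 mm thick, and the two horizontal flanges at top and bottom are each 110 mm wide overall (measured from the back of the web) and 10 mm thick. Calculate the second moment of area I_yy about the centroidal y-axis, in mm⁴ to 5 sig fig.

I_yy ≈ 4.8540 × 10⁶ mm⁴

Break the section into simple shapes (no overlaps), measuring from the bottom-left corner of the bounding box.
Web: 10 × 220, A = 2 200 mm², x = 5 mm, Ī = 18333.33 mm⁴.
Top flange (beyond web): 100 × 10, A = 1 000 mm², x = 60 mm, Ī = 833333.3 mm⁴.
Bottom flange (beyond web): 100 × 10, A = 1 000 mm², x = 60 mm, Ī = 833333.3 mm⁴.
Centroid: x̄ = ΣA·x / ΣA = 31.19048 mm.
Transfer each piece to the centroidal y-axis using Ī + A·d² with d = x − 31.19048:
  web: d = -26.19048 mm → contributes +1 527 404 mm⁴
  top flange (beyond web): d = 28.80952 mm → contributes +1 663 322 mm⁴
  bottom flange (beyond web): d = 28.80952 mm → contributes +1 663 322 mm⁴
Total I = 4 854 048 mm⁴.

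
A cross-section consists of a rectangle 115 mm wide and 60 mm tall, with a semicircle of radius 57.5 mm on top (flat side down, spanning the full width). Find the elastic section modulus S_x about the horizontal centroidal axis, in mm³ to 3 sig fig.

S_x ≈ 1.88 × 10⁵ mm³

Split into non-overlapping primitives; take the origin at the lower-left of the bounding box.
Rectangular body: 115 × 60, A = 6 900 mm², y = 30 mm, Ī = 2 070 000 mm⁴.
Semicircular cap: semicircle r = 57.5, A = 5193.4 mm², y = 84.404 mm, Ī = 1 199 785 mm⁴.
Centroid: ȳ = ΣA·y / ΣA = 53.363 mm.
Transfer each piece to the horizontal centroidal axis using Ī + A·d² with d = y − 53.363:
  rectangular body: d = -23.363 mm → contributes +5 836 326 mm⁴
  semicircular cap: d = 31.04 mm → contributes +6 203 718 mm⁴
Total I = 12 040 044 mm⁴.
Extreme fibre distance c = 64.137 mm; S = I/c = 187 725 mm³.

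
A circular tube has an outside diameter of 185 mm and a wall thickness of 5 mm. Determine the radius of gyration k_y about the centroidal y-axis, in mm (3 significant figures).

Split into non-overlapping primitives; take the origin at the lower-left of the bounding box.
Outer circle: ⌀185, A = 26 880 mm², x = 92.5 mm, Ī = 57 498 539 mm⁴.
Bore (subtracted): ⌀175, A = 24 053 mm², x = 92.5 mm, Ī = 46 038 598 mm⁴.
By symmetry the centroid is at mid-width, x̄ = 92.5 mm.
All pieces are centred on the centroidal y-axis, so I = ΣĪ (holes subtracted) = 11 459 941 mm⁴.
Radius of gyration: k = √(I/A) = √(11 459 941 / 2827.4) = 63.664 mm.

k_y ≈ 63.7 mm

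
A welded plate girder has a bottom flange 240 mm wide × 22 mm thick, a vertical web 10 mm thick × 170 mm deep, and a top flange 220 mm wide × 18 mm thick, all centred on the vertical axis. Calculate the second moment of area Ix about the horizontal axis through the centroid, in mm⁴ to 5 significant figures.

Break the section into simple shapes (no overlaps), measuring from the bottom-left corner of the bounding box.
Bottom plate: 240 × 22, A = 5 280 mm², y = 11 mm, Ī = 212 960 mm⁴.
Web plate: 10 × 170, A = 1 700 mm², y = 107 mm, Ī = 4 094 167 mm⁴.
Top plate: 220 × 18, A = 3 960 mm², y = 201 mm, Ī = 106 920 mm⁴.
Centroid: ȳ = ΣA·y / ΣA = 94.69287 mm.
Transfer each piece to the horizontal axis through the centroid using Ī + A·d² with d = y − 94.69287:
  bottom plate: d = -83.69287 mm → contributes +37 196 702 mm⁴
  web plate: d = 12.30713 mm → contributes +4 351 658 mm⁴
  top plate: d = 106.3071 mm → contributes +44 859 695 mm⁴
Total I = 86 408 055 mm⁴.

Ix ≈ 8.6408 × 10⁷ mm⁴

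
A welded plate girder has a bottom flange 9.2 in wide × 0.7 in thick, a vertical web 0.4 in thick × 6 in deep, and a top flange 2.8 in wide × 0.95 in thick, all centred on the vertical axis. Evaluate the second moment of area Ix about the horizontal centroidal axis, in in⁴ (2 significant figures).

Ix ≈ 99 in⁴

Break the section into simple shapes (no overlaps), measuring from the bottom-left corner of the bounding box.
Bottom plate: 9.2 × 0.7, A = 6.44 in², y = 0.35 in, Ī = 0.263 in⁴.
Web plate: 0.4 × 6, A = 2.4 in², y = 3.7 in, Ī = 7.2 in⁴.
Top plate: 2.8 × 0.95, A = 2.66 in², y = 7.175 in, Ī = 0.2001 in⁴.
Centroid: ȳ = ΣA·y / ΣA = 2.628 in.
Transfer each piece to the horizontal centroidal axis using Ī + A·d² with d = y − 2.628:
  bottom plate: d = -2.278 in → contributes +33.68 in⁴
  web plate: d = 1.072 in → contributes +9.959 in⁴
  top plate: d = 4.547 in → contributes +55.2 in⁴
Total I = 98.84 in⁴.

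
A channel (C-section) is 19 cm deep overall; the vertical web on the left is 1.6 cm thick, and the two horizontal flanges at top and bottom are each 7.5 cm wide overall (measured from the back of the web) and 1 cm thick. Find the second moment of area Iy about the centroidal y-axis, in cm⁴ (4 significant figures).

Split into non-overlapping primitives; take the origin at the lower-left of the bounding box.
Web: 1.6 × 19, A = 30.4 cm², x = 0.8 cm, Ī = 6.48533 cm⁴.
Top flange (beyond web): 5.9 × 1, A = 5.9 cm², x = 4.55 cm, Ī = 17.1149 cm⁴.
Bottom flange (beyond web): 5.9 × 1, A = 5.9 cm², x = 4.55 cm, Ī = 17.1149 cm⁴.
Centroid: x̄ = ΣA·x / ΣA = 1.84858 cm.
Transfer each piece to the centroidal y-axis using Ī + A·d² with d = x − 1.84858:
  web: d = -1.04858 cm → contributes +39.9106 cm⁴
  top flange (beyond web): d = 2.70142 cm → contributes +60.1712 cm⁴
  bottom flange (beyond web): d = 2.70142 cm → contributes +60.1712 cm⁴
Total I = 160.253 cm⁴.

Iy ≈ 160.3 cm⁴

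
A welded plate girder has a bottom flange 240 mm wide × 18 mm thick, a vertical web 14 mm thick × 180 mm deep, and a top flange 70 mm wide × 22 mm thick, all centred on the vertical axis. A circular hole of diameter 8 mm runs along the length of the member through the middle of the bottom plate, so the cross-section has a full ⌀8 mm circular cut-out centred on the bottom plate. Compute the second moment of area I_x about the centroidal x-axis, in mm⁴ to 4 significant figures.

Break the section into simple shapes (no overlaps), measuring from the bottom-left corner of the bounding box.
Bottom plate: 240 × 18, A = 4 320 mm², y = 9 mm, Ī = 116 640 mm⁴.
Web plate: 14 × 180, A = 2 520 mm², y = 108 mm, Ī = 6 804 000 mm⁴.
Top plate: 70 × 22, A = 1 540 mm², y = 209 mm, Ī = 62113.3 mm⁴.
Hole (subtracted): ⌀8, A = 50.2655 mm², y = 9 mm, Ī = 201.062 mm⁴.
Centroid: ȳ = ΣA·y / ΣA = 75.9265 mm.
Transfer each piece to the centroidal x-axis using Ī + A·d² with d = y − 75.9265:
  bottom plate: d = -66.9265 mm → contributes +19 466 597 mm⁴
  web plate: d = 32.0735 mm → contributes +9 396 347 mm⁴
  top plate: d = 133.073 mm → contributes +27 333 289 mm⁴
  hole: d = -66.9265 mm → contributes −225 348 mm⁴
Total I = 55 970 886 mm⁴.

I_x ≈ 5.597 × 10⁷ mm⁴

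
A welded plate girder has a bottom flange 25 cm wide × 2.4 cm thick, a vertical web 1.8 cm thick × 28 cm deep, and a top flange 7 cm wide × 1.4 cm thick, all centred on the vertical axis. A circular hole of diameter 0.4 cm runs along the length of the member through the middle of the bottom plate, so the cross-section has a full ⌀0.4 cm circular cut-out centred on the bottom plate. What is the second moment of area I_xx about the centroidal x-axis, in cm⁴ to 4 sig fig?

I_xx ≈ 1.439 × 10⁴ cm⁴

Decompose the section into non-overlapping parts with the origin at the bottom-left of its bounding rectangle.
Bottom plate: 25 × 2.4, A = 60 cm², y = 1.2 cm, Ī = 28.8 cm⁴.
Web plate: 1.8 × 28, A = 50.4 cm², y = 16.4 cm, Ī = 3292.8 cm⁴.
Top plate: 7 × 1.4, A = 9.8 cm², y = 31.1 cm, Ī = 1.60067 cm⁴.
Hole (subtracted): ⌀0.4, A = 0.125664 cm², y = 1.2 cm, Ī = 0.00125664 cm⁴.
Centroid: ȳ = ΣA·y / ΣA = 10.0204 cm.
Transfer each piece to the centroidal x-axis using Ī + A·d² with d = y − 10.0204:
  bottom plate: d = -8.82037 cm → contributes +4696.73 cm⁴
  web plate: d = 6.37963 cm → contributes +5344.06 cm⁴
  top plate: d = 21.0796 cm → contributes +4356.24 cm⁴
  hole: d = -8.82037 cm → contributes −9.77776 cm⁴
Total I = 14387.3 cm⁴.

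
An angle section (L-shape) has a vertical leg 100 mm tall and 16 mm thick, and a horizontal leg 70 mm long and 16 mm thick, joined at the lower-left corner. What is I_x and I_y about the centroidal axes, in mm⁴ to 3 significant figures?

Break the section into simple shapes (no overlaps), measuring from the bottom-left corner of the bounding box.
Vertical leg: 16 × 100, A = 1 600 mm², y = 50 mm, Ī = 1 333 333 mm⁴.
Horizontal leg (remainder): 54 × 16, A = 864 mm², y = 8 mm, Ī = 18 432 mm⁴.
Centroid: ȳ = ΣA·y / ΣA = 35.273 mm.
Transfer each piece to the centroidal x-axis using Ī + A·d² with d = y − 35.273:
  vertical leg: d = 14.727 mm → contributes +1 680 361 mm⁴
  horizontal leg (remainder): d = -27.273 mm → contributes +661 077 mm⁴
Total I = 2 341 438 mm⁴.
For the y-axis: x̄ = 20.273 mm.
Repeating about the centroidal y-axis gives I_y = 931 358 mm⁴.

I_x ≈ 2.34 × 10⁶ mm⁴, I_y ≈ 9.31 × 10⁵ mm⁴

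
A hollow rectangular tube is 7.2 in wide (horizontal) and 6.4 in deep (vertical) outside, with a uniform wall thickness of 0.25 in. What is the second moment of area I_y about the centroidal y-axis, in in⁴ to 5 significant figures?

Treat the section as a set of non-overlapping primitives; coordinates are from the bounding-box lower-left.
Outer rectangle: 7.2 × 6.4, A = 46.08 in², x = 3.6 in, Ī = 199.0656 in⁴.
Inner void (subtracted): 6.7 × 5.9, A = 39.53 in², x = 3.6 in, Ī = 147.8751 in⁴.
By symmetry the centroid is at mid-width, x̄ = 3.6 in.
All pieces are centred on the centroidal y-axis, so I = ΣĪ (holes subtracted) = 51.19046 in⁴.

I_y ≈ 51.190 in⁴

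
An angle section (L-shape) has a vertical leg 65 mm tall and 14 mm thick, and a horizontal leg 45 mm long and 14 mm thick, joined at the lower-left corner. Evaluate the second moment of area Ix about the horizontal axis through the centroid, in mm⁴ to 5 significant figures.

Ix ≈ 5.1856 × 10⁵ mm⁴

Break the section into simple shapes (no overlaps), measuring from the bottom-left corner of the bounding box.
Vertical leg: 14 × 65, A = 910 mm², y = 32.5 mm, Ī = 320395.8 mm⁴.
Horizontal leg (remainder): 31 × 14, A = 434 mm², y = 7 mm, Ī = 7088.667 mm⁴.
Centroid: ȳ = ΣA·y / ΣA = 24.26563 mm.
Transfer each piece to the horizontal axis through the centroid using Ī + A·d² with d = y − 24.26563:
  vertical leg: d = 8.234375 mm → contributes +382098.3 mm⁴
  horizontal leg (remainder): d = -17.26563 mm → contributes +136464.9 mm⁴
Total I = 518563.2 mm⁴.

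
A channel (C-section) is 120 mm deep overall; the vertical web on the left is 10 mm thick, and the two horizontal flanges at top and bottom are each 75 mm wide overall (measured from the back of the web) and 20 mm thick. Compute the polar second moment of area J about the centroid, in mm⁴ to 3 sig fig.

Split into non-overlapping primitives; take the origin at the lower-left of the bounding box.
Web: 10 × 120, A = 1 200 mm², y = 60 mm, Ī = 1 440 000 mm⁴.
Top flange (beyond web): 65 × 20, A = 1 300 mm², y = 110 mm, Ī = 43 333 mm⁴.
Bottom flange (beyond web): 65 × 20, A = 1 300 mm², y = 10 mm, Ī = 43 333 mm⁴.
By symmetry the centroid is at mid-height, ȳ = 60 mm.
Transfer each piece to the centroidal x-axis using Ī + A·d² with d = y − 60:
  web: d = 0 mm → contributes +1 440 000 mm⁴
  top flange (beyond web): d = 50 mm → contributes +3 293 333 mm⁴
  bottom flange (beyond web): d = -50 mm → contributes +3 293 333 mm⁴
Total I = 8 026 667 mm⁴.
For the y-axis: x̄ = 30.658 mm.
Repeating about the centroidal y-axis gives I_y = 2 080 022 mm⁴.
Polar second moment: J = I_x + I_y = 10 106 689 mm⁴.

J ≈ 1.01 × 10⁷ mm⁴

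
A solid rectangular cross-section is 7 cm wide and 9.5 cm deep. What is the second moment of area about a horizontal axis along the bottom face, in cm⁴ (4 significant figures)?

The section: 7 × 9.5, A = 66.5 cm², y = 4.75 cm, Ī = 500.135 cm⁴.
Transfer it to a horizontal axis along the bottom face using Ī + A·d² with d = y − 0:
  the section: d = 4.75 cm → contributes +2000.54 cm⁴
Total I = 2000.54 cm⁴.

I_base ≈ 2001 cm⁴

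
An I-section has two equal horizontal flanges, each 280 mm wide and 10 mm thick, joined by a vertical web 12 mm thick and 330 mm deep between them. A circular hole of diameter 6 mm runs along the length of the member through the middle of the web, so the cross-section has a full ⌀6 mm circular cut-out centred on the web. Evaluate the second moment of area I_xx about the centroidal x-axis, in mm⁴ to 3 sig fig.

I_xx ≈ 1.98 × 10⁸ mm⁴

Decompose the section into non-overlapping parts with the origin at the bottom-left of its bounding rectangle.
Bottom flange: 280 × 10, A = 2 800 mm², y = 5 mm, Ī = 23 333 mm⁴.
Web: 12 × 330, A = 3 960 mm², y = 175 mm, Ī = 35 937 000 mm⁴.
Top flange: 280 × 10, A = 2 800 mm², y = 345 mm, Ī = 23 333 mm⁴.
Hole (subtracted): ⌀6, A = 28.274 mm², y = 175 mm, Ī = 63.617 mm⁴.
By symmetry the centroid is at mid-height, ȳ = 175 mm.
Transfer each piece to the centroidal x-axis using Ī + A·d² with d = y − 175:
  bottom flange: d = -170 mm → contributes +80 943 333 mm⁴
  web: d = 0 mm → contributes +35 937 000 mm⁴
  top flange: d = 170 mm → contributes +80 943 333 mm⁴
  hole: d = 0 mm → contributes −63.617 mm⁴
Total I = 197 823 603 mm⁴.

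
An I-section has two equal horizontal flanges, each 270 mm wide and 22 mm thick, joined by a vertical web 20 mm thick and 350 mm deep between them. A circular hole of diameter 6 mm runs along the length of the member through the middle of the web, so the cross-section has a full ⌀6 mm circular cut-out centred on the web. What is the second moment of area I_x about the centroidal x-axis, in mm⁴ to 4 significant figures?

I_x ≈ 4.829 × 10⁸ mm⁴

Split into non-overlapping primitives; take the origin at the lower-left of the bounding box.
Bottom flange: 270 × 22, A = 5 940 mm², y = 11 mm, Ī = 239 580 mm⁴.
Web: 20 × 350, A = 7 000 mm², y = 197 mm, Ī = 71 458 333 mm⁴.
Top flange: 270 × 22, A = 5 940 mm², y = 383 mm, Ī = 239 580 mm⁴.
Hole (subtracted): ⌀6, A = 28.2743 mm², y = 197 mm, Ī = 63.6173 mm⁴.
By symmetry the centroid is at mid-height, ȳ = 197 mm.
Transfer each piece to the centroidal x-axis using Ī + A·d² with d = y − 197:
  bottom flange: d = -186 mm → contributes +205 739 820 mm⁴
  web: d = 0 mm → contributes +71 458 333 mm⁴
  top flange: d = 186 mm → contributes +205 739 820 mm⁴
  hole: d = 0 mm → contributes −63.6173 mm⁴
Total I = 482 937 910 mm⁴.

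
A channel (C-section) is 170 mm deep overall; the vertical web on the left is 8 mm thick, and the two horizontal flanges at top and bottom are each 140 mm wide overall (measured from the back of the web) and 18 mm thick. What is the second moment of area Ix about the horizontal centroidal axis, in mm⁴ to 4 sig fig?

Decompose the section into non-overlapping parts with the origin at the bottom-left of its bounding rectangle.
Web: 8 × 170, A = 1 360 mm², y = 85 mm, Ī = 3 275 333 mm⁴.
Top flange (beyond web): 132 × 18, A = 2 376 mm², y = 161 mm, Ī = 64 152 mm⁴.
Bottom flange (beyond web): 132 × 18, A = 2 376 mm², y = 9 mm, Ī = 64 152 mm⁴.
By symmetry the centroid is at mid-height, ȳ = 85 mm.
Transfer each piece to the horizontal centroidal axis using Ī + A·d² with d = y − 85:
  web: d = 0 mm → contributes +3 275 333 mm⁴
  top flange (beyond web): d = 76 mm → contributes +13 787 928 mm⁴
  bottom flange (beyond web): d = -76 mm → contributes +13 787 928 mm⁴
Total I = 30 851 189 mm⁴.

Ix ≈ 3.085 × 10⁷ mm⁴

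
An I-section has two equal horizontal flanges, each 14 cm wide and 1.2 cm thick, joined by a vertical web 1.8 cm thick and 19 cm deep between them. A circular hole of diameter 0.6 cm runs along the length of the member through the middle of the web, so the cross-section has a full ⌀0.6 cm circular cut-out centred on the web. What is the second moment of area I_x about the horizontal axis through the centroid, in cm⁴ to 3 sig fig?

I_x ≈ 4460 cm⁴

Break the section into simple shapes (no overlaps), measuring from the bottom-left corner of the bounding box.
Bottom flange: 14 × 1.2, A = 16.8 cm², y = 0.6 cm, Ī = 2.016 cm⁴.
Web: 1.8 × 19, A = 34.2 cm², y = 10.7 cm, Ī = 1028.9 cm⁴.
Top flange: 14 × 1.2, A = 16.8 cm², y = 20.8 cm, Ī = 2.016 cm⁴.
Hole (subtracted): ⌀0.6, A = 0.28274 cm², y = 10.7 cm, Ī = 0.0063617 cm⁴.
By symmetry the centroid is at mid-height, ȳ = 10.7 cm.
Transfer each piece to the horizontal axis through the centroid using Ī + A·d² with d = y − 10.7:
  bottom flange: d = -10.1 cm → contributes +1715.8 cm⁴
  web: d = 0 cm → contributes +1028.9 cm⁴
  top flange: d = 10.1 cm → contributes +1715.8 cm⁴
  hole: d = 0 cm → contributes −0.0063617 cm⁴
Total I = 4460.4 cm⁴.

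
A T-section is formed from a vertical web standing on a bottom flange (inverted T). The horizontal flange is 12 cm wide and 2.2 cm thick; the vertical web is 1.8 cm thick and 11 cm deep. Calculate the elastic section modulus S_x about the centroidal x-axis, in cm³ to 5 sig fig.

Treat the section as a set of non-overlapping primitives; coordinates are from the bounding-box lower-left.
Flange: 12 × 2.2, A = 26.4 cm², y = 1.1 cm, Ī = 10.648 cm⁴.
Web: 1.8 × 11, A = 19.8 cm², y = 7.7 cm, Ī = 199.65 cm⁴.
Centroid: ȳ = ΣA·y / ΣA = 3.928571 cm.
Transfer each piece to the centroidal x-axis using Ī + A·d² with d = y − 3.928571:
  flange: d = -2.828571 cm → contributes +221.8696 cm⁴
  web: d = 3.771429 cm → contributes +481.2787 cm⁴
Total I = 703.1483 cm⁴.
Extreme fibre distance c = 9.271429 cm; S = I/c = 75.84034 cm³.

S_x ≈ 75.840 cm³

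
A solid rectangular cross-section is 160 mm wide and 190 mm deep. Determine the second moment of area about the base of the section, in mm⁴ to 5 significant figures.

The section: 160 × 190, A = 30 400 mm², y = 95 mm, Ī = 91 453 333 mm⁴.
Transfer it to a horizontal axis along the bottom face using Ī + A·d² with d = y − 0:
  the section: d = 95 mm → contributes +365 813 333 mm⁴
Total I = 365 813 333 mm⁴.

I_base ≈ 3.6581 × 10⁸ mm⁴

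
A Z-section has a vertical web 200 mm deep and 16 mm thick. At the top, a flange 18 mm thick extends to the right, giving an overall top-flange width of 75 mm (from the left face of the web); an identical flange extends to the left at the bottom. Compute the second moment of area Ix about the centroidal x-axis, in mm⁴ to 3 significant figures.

Decompose the section into non-overlapping parts with the origin at the bottom-left of its bounding rectangle.
Web: 16 × 200, A = 3 200 mm², y = 100 mm, Ī = 10 666 667 mm⁴.
Top flange (beyond web): 59 × 18, A = 1 062 mm², y = 191 mm, Ī = 28 674 mm⁴.
Bottom flange (beyond web): 59 × 18, A = 1 062 mm², y = 9 mm, Ī = 28 674 mm⁴.
Centroid: ȳ = ΣA·y / ΣA = 100 mm.
Transfer each piece to the centroidal x-axis using Ī + A·d² with d = y − 100:
  web: d = 0 mm → contributes +10 666 667 mm⁴
  top flange (beyond web): d = 91 mm → contributes +8 823 096 mm⁴
  bottom flange (beyond web): d = -91 mm → contributes +8 823 096 mm⁴
Total I = 28 312 859 mm⁴.

Ix ≈ 2.83 × 10⁷ mm⁴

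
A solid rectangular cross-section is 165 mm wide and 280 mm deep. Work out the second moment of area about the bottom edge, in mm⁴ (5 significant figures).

The section: 165 × 280, A = 46 200 mm², y = 140 mm, Ī = 301 840 000 mm⁴.
Transfer it to a horizontal axis along the bottom face using Ī + A·d² with d = y − 0:
  the section: d = 140 mm → contributes +1 207 360 000 mm⁴
Total I = 1 207 360 000 mm⁴.

I_base ≈ 1.2074 × 10⁹ mm⁴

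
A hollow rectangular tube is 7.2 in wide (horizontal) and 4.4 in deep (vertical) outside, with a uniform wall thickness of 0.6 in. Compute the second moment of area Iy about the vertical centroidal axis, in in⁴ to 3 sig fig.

Iy ≈ 79.3 in⁴

Split into non-overlapping primitives; take the origin at the lower-left of the bounding box.
Outer rectangle: 7.2 × 4.4, A = 31.68 in², x = 3.6 in, Ī = 136.86 in⁴.
Inner void (subtracted): 6 × 3.2, A = 19.2 in², x = 3.6 in, Ī = 57.6 in⁴.
By symmetry the centroid is at mid-width, x̄ = 3.6 in.
All pieces are centred on the vertical centroidal axis, so I = ΣĪ (holes subtracted) = 79.258 in⁴.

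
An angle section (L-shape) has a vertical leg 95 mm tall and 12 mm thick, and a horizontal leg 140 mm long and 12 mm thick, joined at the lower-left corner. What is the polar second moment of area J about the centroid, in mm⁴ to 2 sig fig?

J ≈ 7.3 × 10⁶ mm⁴

Split into non-overlapping primitives; take the origin at the lower-left of the bounding box.
Vertical leg: 12 × 95, A = 1 140 mm², y = 47.5 mm, Ī = 857 375 mm⁴.
Horizontal leg (remainder): 128 × 12, A = 1 536 mm², y = 6 mm, Ī = 18 432 mm⁴.
Centroid: ȳ = ΣA·y / ΣA = 23.68 mm.
Transfer each piece to the centroidal x-axis using Ī + A·d² with d = y − 23.68:
  vertical leg: d = 23.82 mm → contributes +1 504 236 mm⁴
  horizontal leg (remainder): d = -17.68 mm → contributes +498 524 mm⁴
Total I = 2 002 761 mm⁴.
For the y-axis: x̄ = 46.18 mm.
Repeating about the centroidal y-axis gives I_y = 5 317 146 mm⁴.
Polar second moment: J = I_x + I_y = 7 319 907 mm⁴.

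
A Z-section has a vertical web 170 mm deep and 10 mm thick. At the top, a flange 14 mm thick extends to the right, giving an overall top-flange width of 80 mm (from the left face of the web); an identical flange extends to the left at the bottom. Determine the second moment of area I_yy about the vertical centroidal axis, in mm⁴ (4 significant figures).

Decompose the section into non-overlapping parts with the origin at the bottom-left of its bounding rectangle.
Web: 10 × 170, A = 1 700 mm², x = 75 mm, Ī = 14166.7 mm⁴.
Top flange (beyond web): 70 × 14, A = 980 mm², x = 115 mm, Ī = 400 167 mm⁴.
Bottom flange (beyond web): 70 × 14, A = 980 mm², x = 35 mm, Ī = 400 167 mm⁴.
Centroid: x̄ = ΣA·x / ΣA = 75 mm.
Transfer each piece to the vertical centroidal axis using Ī + A·d² with d = x − 75:
  web: d = 0 mm → contributes +14166.7 mm⁴
  top flange (beyond web): d = 40 mm → contributes +1 968 167 mm⁴
  bottom flange (beyond web): d = -40 mm → contributes +1 968 167 mm⁴
Total I = 3 950 500 mm⁴.

I_yy ≈ 3.951 × 10⁶ mm⁴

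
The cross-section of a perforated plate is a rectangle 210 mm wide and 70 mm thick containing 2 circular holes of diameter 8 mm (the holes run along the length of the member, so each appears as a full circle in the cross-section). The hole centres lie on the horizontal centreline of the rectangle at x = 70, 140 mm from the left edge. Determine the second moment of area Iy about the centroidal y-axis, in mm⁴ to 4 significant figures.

Iy ≈ 5.390 × 10⁷ mm⁴

Treat the section as a set of non-overlapping primitives; coordinates are from the bounding-box lower-left.
Plate: 210 × 70, A = 14 700 mm², x = 105 mm, Ī = 54 022 500 mm⁴.
Hole 1 (subtracted): ⌀8, A = 50.2655 mm², x = 70 mm, Ī = 201.062 mm⁴.
Hole 2 (subtracted): ⌀8, A = 50.2655 mm², x = 140 mm, Ī = 201.062 mm⁴.
By symmetry the centroid is at mid-width, x̄ = 105 mm.
Transfer each piece to the centroidal y-axis using Ī + A·d² with d = x − 105:
  plate: d = 0 mm → contributes +54 022 500 mm⁴
  hole 1: d = -35 mm → contributes −61776.3 mm⁴
  hole 2: d = 35 mm → contributes −61776.3 mm⁴
Total I = 53 898 947 mm⁴.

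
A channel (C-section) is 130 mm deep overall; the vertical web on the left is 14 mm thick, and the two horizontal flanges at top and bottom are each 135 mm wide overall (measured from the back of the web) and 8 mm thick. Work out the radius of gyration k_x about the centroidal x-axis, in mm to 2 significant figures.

k_x ≈ 51 mm

Split into non-overlapping primitives; take the origin at the lower-left of the bounding box.
Web: 14 × 130, A = 1 820 mm², y = 65 mm, Ī = 2 563 167 mm⁴.
Top flange (beyond web): 121 × 8, A = 968 mm², y = 126 mm, Ī = 5 163 mm⁴.
Bottom flange (beyond web): 121 × 8, A = 968 mm², y = 4 mm, Ī = 5 163 mm⁴.
By symmetry the centroid is at mid-height, ȳ = 65 mm.
Transfer each piece to the centroidal x-axis using Ī + A·d² with d = y − 65:
  web: d = 0 mm → contributes +2 563 167 mm⁴
  top flange (beyond web): d = 61 mm → contributes +3 607 091 mm⁴
  bottom flange (beyond web): d = -61 mm → contributes +3 607 091 mm⁴
Total I = 9 777 348 mm⁴.
Radius of gyration: k = √(I/A) = √(9 777 348 / 3 756) = 51.02 mm.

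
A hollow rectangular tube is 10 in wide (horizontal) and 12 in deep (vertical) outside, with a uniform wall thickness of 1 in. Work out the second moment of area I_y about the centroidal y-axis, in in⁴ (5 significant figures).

I_y ≈ 573.33 in⁴

Decompose the section into non-overlapping parts with the origin at the bottom-left of its bounding rectangle.
Outer rectangle: 10 × 12, A = 120 in², x = 5 in, Ī = 1 000 in⁴.
Inner void (subtracted): 8 × 10, A = 80 in², x = 5 in, Ī = 426.6667 in⁴.
By symmetry the centroid is at mid-width, x̄ = 5 in.
All pieces are centred on the centroidal y-axis, so I = ΣĪ (holes subtracted) = 573.3333 in⁴.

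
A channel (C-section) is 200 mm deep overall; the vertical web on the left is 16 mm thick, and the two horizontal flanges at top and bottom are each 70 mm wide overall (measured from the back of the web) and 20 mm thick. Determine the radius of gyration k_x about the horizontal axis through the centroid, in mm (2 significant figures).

Treat the section as a set of non-overlapping primitives; coordinates are from the bounding-box lower-left.
Web: 16 × 200, A = 3 200 mm², y = 100 mm, Ī = 10 666 667 mm⁴.
Top flange (beyond web): 54 × 20, A = 1 080 mm², y = 190 mm, Ī = 36 000 mm⁴.
Bottom flange (beyond web): 54 × 20, A = 1 080 mm², y = 10 mm, Ī = 36 000 mm⁴.
By symmetry the centroid is at mid-height, ȳ = 100 mm.
Transfer each piece to the horizontal axis through the centroid using Ī + A·d² with d = y − 100:
  web: d = 0 mm → contributes +10 666 667 mm⁴
  top flange (beyond web): d = 90 mm → contributes +8 784 000 mm⁴
  bottom flange (beyond web): d = -90 mm → contributes +8 784 000 mm⁴
Total I = 28 234 667 mm⁴.
Radius of gyration: k = √(I/A) = √(28 234 667 / 5 360) = 72.58 mm.

k_x ≈ 73 mm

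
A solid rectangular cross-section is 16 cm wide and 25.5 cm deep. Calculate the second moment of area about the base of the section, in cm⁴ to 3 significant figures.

I_base ≈ 8.84 × 10⁴ cm⁴

The section: 16 × 25.5, A = 408 cm², y = 12.75 cm, Ī = 22 109 cm⁴.
Transfer it to a horizontal axis along the bottom face using Ī + A·d² with d = y − 0:
  the section: d = 12.75 cm → contributes +88 434 cm⁴
Total I = 88 434 cm⁴.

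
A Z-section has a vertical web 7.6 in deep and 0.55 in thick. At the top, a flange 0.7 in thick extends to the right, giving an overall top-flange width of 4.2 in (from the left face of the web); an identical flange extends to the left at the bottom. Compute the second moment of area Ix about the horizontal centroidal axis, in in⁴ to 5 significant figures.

Break the section into simple shapes (no overlaps), measuring from the bottom-left corner of the bounding box.
Web: 0.55 × 7.6, A = 4.18 in², y = 3.8 in, Ī = 20.11973 in⁴.
Top flange (beyond web): 3.65 × 0.7, A = 2.555 in², y = 7.25 in, Ī = 0.1043292 in⁴.
Bottom flange (beyond web): 3.65 × 0.7, A = 2.555 in², y = 0.35 in, Ī = 0.1043292 in⁴.
Centroid: ȳ = ΣA·y / ΣA = 3.8 in.
Transfer each piece to the horizontal centroidal axis using Ī + A·d² with d = y − 3.8:
  web: d = 0 in → contributes +20.11973 in⁴
  top flange (beyond web): d = 3.45 in → contributes +30.51522 in⁴
  bottom flange (beyond web): d = -3.45 in → contributes +30.51522 in⁴
Total I = 81.15017 in⁴.

Ix ≈ 81.150 in⁴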